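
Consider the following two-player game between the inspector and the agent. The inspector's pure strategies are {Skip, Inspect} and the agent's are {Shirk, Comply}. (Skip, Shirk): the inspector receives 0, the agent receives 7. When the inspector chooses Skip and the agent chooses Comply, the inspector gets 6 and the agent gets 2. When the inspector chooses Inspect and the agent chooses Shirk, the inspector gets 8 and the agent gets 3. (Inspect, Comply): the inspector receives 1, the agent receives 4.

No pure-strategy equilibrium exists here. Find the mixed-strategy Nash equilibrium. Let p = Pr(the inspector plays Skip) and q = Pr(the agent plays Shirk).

Set the agent's expected payoff from Shirk equal to that from Comply:
  the agent's expected payoff from Shirk: p·7 + (1−p)·3 = 4p + 3
  the agent's expected payoff from Comply: p·2 + (1−p)·4 = -2p + 4
  4p + 3 = -2p + 4  ⇒  6p = 1  ⇒  p = 1/6.
The inspector's indifference between Skip and Inspect determines the agent's mixing probability q:
  the inspector's payoff from Skip: q·0 + (1−q)·6 = -6q + 6
  the inspector's payoff from Inspect: q·8 + (1−q)·1 = 7q + 1
  -6q + 6 = 7q + 1  ⇒  -13q = -5  ⇒  q = 5/13.

p = 1/6, q = 5/13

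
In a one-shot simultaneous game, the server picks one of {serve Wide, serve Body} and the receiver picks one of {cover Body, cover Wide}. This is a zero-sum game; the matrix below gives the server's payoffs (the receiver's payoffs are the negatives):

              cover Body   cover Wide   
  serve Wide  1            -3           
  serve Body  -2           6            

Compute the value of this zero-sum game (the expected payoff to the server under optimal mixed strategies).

v = 0

For the server to be willing to mix, the server must be indifferent between serve Wide and serve Body, which pins down the receiver's mix.
  the server's payoff from serve Wide: q·1 + (1−q)·(-3) = 4q - 3
  the server's payoff from serve Body: q·(-2) + (1−q)·6 = -8q + 6
  4q - 3 = -8q + 6  ⇒  12q = 9  ⇒  q = 3/4.
The value is the server's expected payoff against this mix (using serve Wide): (3/4)·1 + (1/4)·(-3) = 0.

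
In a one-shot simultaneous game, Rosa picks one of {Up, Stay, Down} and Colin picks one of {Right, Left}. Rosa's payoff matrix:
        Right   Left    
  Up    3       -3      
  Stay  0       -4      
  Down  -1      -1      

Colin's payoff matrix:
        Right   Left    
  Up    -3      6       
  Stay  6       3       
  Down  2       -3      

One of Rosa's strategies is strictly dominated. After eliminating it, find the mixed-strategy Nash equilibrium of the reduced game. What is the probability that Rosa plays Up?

Rosa's strategy Stay is strictly dominated by Up: 3 > 0 and -3 > -4. Eliminate Stay.
For Colin to be willing to mix, Colin must be indifferent between Right and Left, which pins down Rosa's mix.
  Colin's payoff from Right: p·(-3) + (1−p)·2 = -5p + 2
  Colin's payoff from Left: p·6 + (1−p)·(-3) = 9p - 3
  -5p + 2 = 9p - 3  ⇒  -14p = -5  ⇒  p = 5/14.

p = 5/14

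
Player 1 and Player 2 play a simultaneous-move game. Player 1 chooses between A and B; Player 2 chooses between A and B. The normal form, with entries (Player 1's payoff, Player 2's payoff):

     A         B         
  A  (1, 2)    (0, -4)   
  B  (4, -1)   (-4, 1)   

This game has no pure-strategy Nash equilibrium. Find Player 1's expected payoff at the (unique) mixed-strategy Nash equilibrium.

4/7

Player 1's indifference between A and B determines Player 2's mixing probability q:
  Player 1's payoff to A: q·1 + (1−q)·0 = q
  Player 1's payoff to B: q·4 + (1−q)·(-4) = 8q - 4
  q = 8q - 4  ⇒  -7q = -4  ⇒  q = 4/7.
At equilibrium Player 1 is indifferent across rows, so Player 1's payoff equals the payoff from A: (4/7)·1 + (3/7)·0 = 4/7.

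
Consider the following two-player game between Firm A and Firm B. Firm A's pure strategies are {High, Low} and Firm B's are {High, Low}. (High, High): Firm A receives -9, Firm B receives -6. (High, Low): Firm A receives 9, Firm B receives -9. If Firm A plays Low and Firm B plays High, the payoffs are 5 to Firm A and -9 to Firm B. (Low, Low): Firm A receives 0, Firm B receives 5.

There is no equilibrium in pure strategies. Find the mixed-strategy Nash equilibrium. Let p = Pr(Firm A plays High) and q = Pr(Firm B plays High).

p = 14/17, q = 9/23

For Firm B to be willing to mix, Firm B must be indifferent between High and Low, which pins down Firm A's mix.
  Firm B's payoff from High: p·(-6) + (1−p)·(-9) = 3p - 9
  Firm B's payoff from Low: p·(-9) + (1−p)·5 = -14p + 5
  3p - 9 = -14p + 5  ⇒  17p = 14  ⇒  p = 14/17.
Set Firm A's expected payoff from High equal to that from Low:
  Firm A's payoff to High: q·(-9) + (1−q)·9 = -18q + 9
  Firm A's payoff to Low: q·5 + (1−q)·0 = 5q
  -18q + 9 = 5q  ⇒  -23q = -9  ⇒  q = 9/23.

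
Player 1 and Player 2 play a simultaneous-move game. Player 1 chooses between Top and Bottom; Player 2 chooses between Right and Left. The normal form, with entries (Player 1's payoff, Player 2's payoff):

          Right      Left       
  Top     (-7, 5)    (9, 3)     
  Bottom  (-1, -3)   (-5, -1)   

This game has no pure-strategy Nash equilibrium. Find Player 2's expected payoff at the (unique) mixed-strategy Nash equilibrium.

Player 2's indifference between Right and Left determines Player 1's mixing probability p:
  Player 2's payoff to Right: p·5 + (1−p)·(-3) = 8p - 3
  Player 2's payoff to Left: p·3 + (1−p)·(-1) = 4p - 1
  8p - 3 = 4p - 1  ⇒  4p = 2  ⇒  p = 1/2.
At equilibrium Player 2 is indifferent across columns, so Player 2's payoff equals the payoff from Right: (1/2)·5 + (1/2)·(-3) = 1.

1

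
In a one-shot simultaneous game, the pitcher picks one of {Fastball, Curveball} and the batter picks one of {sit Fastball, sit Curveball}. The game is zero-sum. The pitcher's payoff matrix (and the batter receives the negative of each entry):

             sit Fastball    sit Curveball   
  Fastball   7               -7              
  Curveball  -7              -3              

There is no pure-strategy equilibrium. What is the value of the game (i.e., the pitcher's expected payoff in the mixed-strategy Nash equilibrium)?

For the pitcher to be willing to mix, the pitcher must be indifferent between Fastball and Curveball, which pins down the batter's mix.
  the pitcher's payoff from Fastball: q·7 + (1−q)·(-7) = 14q - 7
  the pitcher's payoff from Curveball: q·(-7) + (1−q)·(-3) = -4q - 3
  14q - 7 = -4q - 3  ⇒  18q = 4  ⇒  q = 2/9.
The value is the pitcher's expected payoff against this mix (using Fastball): (2/9)·7 + (7/9)·(-7) = -35/9.

v = -35/9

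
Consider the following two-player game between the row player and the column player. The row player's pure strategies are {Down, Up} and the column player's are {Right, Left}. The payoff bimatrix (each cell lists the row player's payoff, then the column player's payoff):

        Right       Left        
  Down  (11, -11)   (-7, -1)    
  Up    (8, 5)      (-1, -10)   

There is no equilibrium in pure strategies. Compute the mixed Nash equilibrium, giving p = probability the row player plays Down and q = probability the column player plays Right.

p = 3/5, q = 2/3

In a mixed equilibrium the column player is indifferent between Right and Left; this condition fixes p.
  the column player's expected payoff from Right: p·(-11) + (1−p)·5 = -16p + 5
  the column player's expected payoff from Left: p·(-1) + (1−p)·(-10) = 9p - 10
  -16p + 5 = 9p - 10  ⇒  -25p = -15  ⇒  p = 3/5.
For the row player to be willing to mix, the row player must be indifferent between Down and Up, which pins down the column player's mix.
  the row player's payoff from Down: q·11 + (1−q)·(-7) = 18q - 7
  the row player's payoff from Up: q·8 + (1−q)·(-1) = 9q - 1
  18q - 7 = 9q - 1  ⇒  9q = 6  ⇒  q = 2/3.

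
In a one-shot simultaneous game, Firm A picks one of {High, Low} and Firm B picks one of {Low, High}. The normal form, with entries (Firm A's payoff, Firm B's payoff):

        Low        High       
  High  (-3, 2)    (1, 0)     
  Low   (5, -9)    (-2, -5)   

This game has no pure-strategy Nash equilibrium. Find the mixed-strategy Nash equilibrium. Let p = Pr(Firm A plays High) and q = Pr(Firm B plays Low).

In a mixed equilibrium Firm B is indifferent between Low and High; this condition fixes p.
  Firm B's payoff to Low: p·2 + (1−p)·(-9) = 11p - 9
  Firm B's payoff to High: p·0 + (1−p)·(-5) = 5p - 5
  11p - 9 = 5p - 5  ⇒  6p = 4  ⇒  p = 2/3.
In a mixed equilibrium Firm A is indifferent between High and Low; this condition fixes q.
  Firm A's expected payoff from High: q·(-3) + (1−q)·1 = -4q + 1
  Firm A's expected payoff from Low: q·5 + (1−q)·(-2) = 7q - 2
  -4q + 1 = 7q - 2  ⇒  -11q = -3  ⇒  q = 3/11.

p = 2/3, q = 3/11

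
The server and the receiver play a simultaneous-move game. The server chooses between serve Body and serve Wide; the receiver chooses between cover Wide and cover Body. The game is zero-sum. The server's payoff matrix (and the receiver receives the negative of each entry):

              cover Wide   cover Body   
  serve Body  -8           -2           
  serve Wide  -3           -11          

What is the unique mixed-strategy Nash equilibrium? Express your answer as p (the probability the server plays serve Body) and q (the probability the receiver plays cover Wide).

For the receiver to be willing to mix, the receiver must be indifferent between cover Wide and cover Body, which pins down the server's mix.
  the receiver's expected payoff from cover Wide: p·8 + (1−p)·3 = 5p + 3
  the receiver's expected payoff from cover Body: p·2 + (1−p)·11 = -9p + 11
  5p + 3 = -9p + 11  ⇒  14p = 8  ⇒  p = 4/7.
In a mixed equilibrium the server is indifferent between serve Body and serve Wide; this condition fixes q.
  the server's expected payoff from serve Body: q·(-8) + (1−q)·(-2) = -6q - 2
  the server's expected payoff from serve Wide: q·(-3) + (1−q)·(-11) = 8q - 11
  -6q - 2 = 8q - 11  ⇒  -14q = -9  ⇒  q = 9/14.

p = 4/7, q = 9/14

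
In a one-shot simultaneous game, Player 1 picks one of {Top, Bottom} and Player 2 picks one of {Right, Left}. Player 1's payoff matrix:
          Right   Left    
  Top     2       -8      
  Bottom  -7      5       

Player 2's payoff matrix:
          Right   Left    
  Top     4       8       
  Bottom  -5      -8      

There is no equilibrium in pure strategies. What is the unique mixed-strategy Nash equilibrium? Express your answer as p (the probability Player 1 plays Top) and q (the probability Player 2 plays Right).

p = 3/7, q = 13/22

Player 1's mix must leave Player 2 indifferent between Right and Left.
  Player 2's payoff to Right: p·4 + (1−p)·(-5) = 9p - 5
  Player 2's payoff to Left: p·8 + (1−p)·(-8) = 16p - 8
  9p - 5 = 16p - 8  ⇒  -7p = -3  ⇒  p = 3/7.
Player 2's mix must leave Player 1 indifferent between Top and Bottom.
  Player 1's payoff to Top: q·2 + (1−q)·(-8) = 10q - 8
  Player 1's payoff to Bottom: q·(-7) + (1−q)·5 = -12q + 5
  10q - 8 = -12q + 5  ⇒  22q = 13  ⇒  q = 13/22.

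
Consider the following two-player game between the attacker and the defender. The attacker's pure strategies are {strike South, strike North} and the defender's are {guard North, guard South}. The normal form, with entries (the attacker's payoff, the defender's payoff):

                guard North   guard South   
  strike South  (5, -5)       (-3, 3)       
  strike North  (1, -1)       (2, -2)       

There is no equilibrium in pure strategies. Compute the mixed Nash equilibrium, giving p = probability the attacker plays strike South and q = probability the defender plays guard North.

p = 1/9, q = 5/9

The defender's indifference between guard North and guard South determines the attacker's mixing probability p:
  the defender's payoff to guard North: p·(-5) + (1−p)·(-1) = -4p - 1
  the defender's payoff to guard South: p·3 + (1−p)·(-2) = 5p - 2
  -4p - 1 = 5p - 2  ⇒  -9p = -1  ⇒  p = 1/9.
The attacker's indifference between strike South and strike North determines the defender's mixing probability q:
  the attacker's payoff to strike South: q·5 + (1−q)·(-3) = 8q - 3
  the attacker's payoff to strike North: q·1 + (1−q)·2 = -q + 2
  8q - 3 = -q + 2  ⇒  9q = 5  ⇒  q = 5/9.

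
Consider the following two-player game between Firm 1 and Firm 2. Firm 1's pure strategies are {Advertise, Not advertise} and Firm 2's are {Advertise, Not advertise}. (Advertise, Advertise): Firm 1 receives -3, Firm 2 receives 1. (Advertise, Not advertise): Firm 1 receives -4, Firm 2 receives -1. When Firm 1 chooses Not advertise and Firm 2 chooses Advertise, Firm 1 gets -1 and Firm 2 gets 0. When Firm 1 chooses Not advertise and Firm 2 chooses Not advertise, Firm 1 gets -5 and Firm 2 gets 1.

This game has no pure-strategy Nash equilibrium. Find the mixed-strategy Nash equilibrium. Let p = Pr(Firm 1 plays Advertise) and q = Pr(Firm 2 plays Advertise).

p = 1/3, q = 1/3

For Firm 2 to be willing to mix, Firm 2 must be indifferent between Advertise and Not advertise, which pins down Firm 1's mix.
  Firm 2's expected payoff from Advertise: p·1 + (1−p)·0 = p
  Firm 2's expected payoff from Not advertise: p·(-1) + (1−p)·1 = -2p + 1
  p = -2p + 1  ⇒  3p = 1  ⇒  p = 1/3.
Set Firm 1's expected payoff from Advertise equal to that from Not advertise:
  Firm 1's payoff to Advertise: q·(-3) + (1−q)·(-4) = q - 4
  Firm 1's payoff to Not advertise: q·(-1) + (1−q)·(-5) = 4q - 5
  q - 4 = 4q - 5  ⇒  -3q = -1  ⇒  q = 1/3.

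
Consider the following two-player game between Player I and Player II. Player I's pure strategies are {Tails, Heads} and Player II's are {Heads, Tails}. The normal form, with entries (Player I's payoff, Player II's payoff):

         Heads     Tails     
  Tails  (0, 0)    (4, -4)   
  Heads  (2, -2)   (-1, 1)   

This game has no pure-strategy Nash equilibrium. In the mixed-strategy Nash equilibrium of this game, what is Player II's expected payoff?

In a mixed equilibrium Player II is indifferent between Heads and Tails; this condition fixes p.
  Player II's expected payoff from Heads: p·0 + (1−p)·(-2) = 2p - 2
  Player II's expected payoff from Tails: p·(-4) + (1−p)·1 = -5p + 1
  2p - 2 = -5p + 1  ⇒  7p = 3  ⇒  p = 3/7.
At equilibrium Player II is indifferent across columns, so Player II's payoff equals the payoff from Heads: (3/7)·0 + (4/7)·(-2) = -8/7.

-8/7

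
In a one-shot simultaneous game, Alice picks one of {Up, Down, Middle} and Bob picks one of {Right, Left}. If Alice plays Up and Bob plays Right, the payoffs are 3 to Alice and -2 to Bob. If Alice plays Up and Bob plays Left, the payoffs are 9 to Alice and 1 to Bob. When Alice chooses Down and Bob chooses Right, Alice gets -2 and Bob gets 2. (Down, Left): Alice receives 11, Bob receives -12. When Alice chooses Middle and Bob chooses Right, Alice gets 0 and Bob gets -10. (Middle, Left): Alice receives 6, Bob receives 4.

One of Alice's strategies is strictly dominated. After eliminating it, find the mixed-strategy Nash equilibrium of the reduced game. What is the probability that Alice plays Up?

p = 14/17

Alice's strategy Middle is strictly dominated by Up: 3 > 0 and 9 > 6. Eliminate Middle.
Set Bob's expected payoff from Right equal to that from Left:
  Bob's payoff from Right: p·(-2) + (1−p)·2 = -4p + 2
  Bob's payoff from Left: p·1 + (1−p)·(-12) = 13p - 12
  -4p + 2 = 13p - 12  ⇒  -17p = -14  ⇒  p = 14/17.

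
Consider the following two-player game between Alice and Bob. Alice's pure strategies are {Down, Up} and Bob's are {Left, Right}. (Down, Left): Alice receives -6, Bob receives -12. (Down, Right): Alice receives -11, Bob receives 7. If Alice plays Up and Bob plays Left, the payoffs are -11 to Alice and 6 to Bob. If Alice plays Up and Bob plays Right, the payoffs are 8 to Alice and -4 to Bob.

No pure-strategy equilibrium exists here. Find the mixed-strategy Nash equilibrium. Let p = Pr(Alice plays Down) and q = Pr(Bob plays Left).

p = 10/29, q = 19/24

Bob's indifference between Left and Right determines Alice's mixing probability p:
  Bob's payoff to Left: p·(-12) + (1−p)·6 = -18p + 6
  Bob's payoff to Right: p·7 + (1−p)·(-4) = 11p - 4
  -18p + 6 = 11p - 4  ⇒  -29p = -10  ⇒  p = 10/29.
For Alice to be willing to mix, Alice must be indifferent between Down and Up, which pins down Bob's mix.
  Alice's expected payoff from Down: q·(-6) + (1−q)·(-11) = 5q - 11
  Alice's expected payoff from Up: q·(-11) + (1−q)·8 = -19q + 8
  5q - 11 = -19q + 8  ⇒  24q = 19  ⇒  q = 19/24.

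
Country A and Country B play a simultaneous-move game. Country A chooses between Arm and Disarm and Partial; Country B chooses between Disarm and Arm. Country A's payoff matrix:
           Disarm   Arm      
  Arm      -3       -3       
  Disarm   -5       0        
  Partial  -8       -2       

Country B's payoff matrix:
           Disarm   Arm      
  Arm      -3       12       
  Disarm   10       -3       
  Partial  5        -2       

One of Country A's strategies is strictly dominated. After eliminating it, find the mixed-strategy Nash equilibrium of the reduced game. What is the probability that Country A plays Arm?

p = 13/28

Country A's strategy Partial is strictly dominated by Disarm: -5 > -8 and 0 > -2. Eliminate Partial.
Set Country B's expected payoff from Disarm equal to that from Arm:
  Country B's expected payoff from Disarm: p·(-3) + (1−p)·10 = -13p + 10
  Country B's expected payoff from Arm: p·12 + (1−p)·(-3) = 15p - 3
  -13p + 10 = 15p - 3  ⇒  -28p = -13  ⇒  p = 13/28.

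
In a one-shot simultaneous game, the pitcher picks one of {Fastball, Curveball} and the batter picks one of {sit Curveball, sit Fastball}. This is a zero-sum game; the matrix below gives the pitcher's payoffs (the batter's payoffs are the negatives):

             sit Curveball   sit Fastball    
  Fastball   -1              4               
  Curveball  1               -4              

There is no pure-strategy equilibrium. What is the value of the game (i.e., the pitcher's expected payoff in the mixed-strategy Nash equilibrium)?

The pitcher's indifference between Fastball and Curveball determines the batter's mixing probability q:
  the pitcher's expected payoff from Fastball: q·(-1) + (1−q)·4 = -5q + 4
  the pitcher's expected payoff from Curveball: q·1 + (1−q)·(-4) = 5q - 4
  -5q + 4 = 5q - 4  ⇒  -10q = -8  ⇒  q = 4/5.
The value is the pitcher's expected payoff against this mix (using Fastball): (4/5)·(-1) + (1/5)·4 = 0.

v = 0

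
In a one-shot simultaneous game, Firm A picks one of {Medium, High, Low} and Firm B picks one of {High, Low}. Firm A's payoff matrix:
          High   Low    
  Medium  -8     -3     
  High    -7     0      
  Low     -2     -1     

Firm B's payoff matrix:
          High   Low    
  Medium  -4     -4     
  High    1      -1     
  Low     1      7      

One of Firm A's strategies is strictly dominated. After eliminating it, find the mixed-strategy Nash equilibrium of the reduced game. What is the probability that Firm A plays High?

Firm A's strategy Medium is strictly dominated by High: -7 > -8 and 0 > -3. Eliminate Medium.
In a mixed equilibrium Firm B is indifferent between High and Low; this condition fixes p.
  Firm B's payoff from High: p·1 + (1−p)·1 = 1
  Firm B's payoff from Low: p·(-1) + (1−p)·7 = -8p + 7
  1 = -8p + 7  ⇒  8p = 6  ⇒  p = 3/4.

p = 3/4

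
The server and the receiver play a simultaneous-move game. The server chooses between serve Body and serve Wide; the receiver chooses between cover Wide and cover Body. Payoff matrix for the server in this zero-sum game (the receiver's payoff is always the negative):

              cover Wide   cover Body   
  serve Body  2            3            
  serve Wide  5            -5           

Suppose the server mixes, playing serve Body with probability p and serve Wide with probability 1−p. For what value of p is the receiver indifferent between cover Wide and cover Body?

p = 10/11

For the receiver to be willing to mix, the receiver must be indifferent between cover Wide and cover Body, which pins down the server's mix.
  the receiver's payoff from cover Wide: p·(-2) + (1−p)·(-5) = 3p - 5
  the receiver's payoff from cover Body: p·(-3) + (1−p)·5 = -8p + 5
  3p - 5 = -8p + 5  ⇒  11p = 10  ⇒  p = 10/11.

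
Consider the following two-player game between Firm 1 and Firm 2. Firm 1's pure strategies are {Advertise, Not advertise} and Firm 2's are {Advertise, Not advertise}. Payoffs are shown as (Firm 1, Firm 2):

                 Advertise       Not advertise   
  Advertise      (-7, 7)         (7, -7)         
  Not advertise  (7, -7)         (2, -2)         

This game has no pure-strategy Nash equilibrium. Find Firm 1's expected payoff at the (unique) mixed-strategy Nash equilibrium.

63/19

In a mixed equilibrium Firm 1 is indifferent between Advertise and Not advertise; this condition fixes q.
  Firm 1's payoff to Advertise: q·(-7) + (1−q)·7 = -14q + 7
  Firm 1's payoff to Not advertise: q·7 + (1−q)·2 = 5q + 2
  -14q + 7 = 5q + 2  ⇒  -19q = -5  ⇒  q = 5/19.
At equilibrium Firm 1 is indifferent across rows, so Firm 1's payoff equals the payoff from Advertise: (5/19)·(-7) + (14/19)·7 = 63/19.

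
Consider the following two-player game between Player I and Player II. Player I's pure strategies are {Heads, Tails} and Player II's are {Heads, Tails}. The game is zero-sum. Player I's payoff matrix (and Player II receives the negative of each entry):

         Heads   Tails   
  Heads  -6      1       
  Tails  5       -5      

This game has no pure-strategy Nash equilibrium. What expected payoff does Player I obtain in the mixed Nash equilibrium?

-25/17

For Player I to be willing to mix, Player I must be indifferent between Heads and Tails, which pins down Player II's mix.
  Player I's payoff from Heads: q·(-6) + (1−q)·1 = -7q + 1
  Player I's payoff from Tails: q·5 + (1−q)·(-5) = 10q - 5
  -7q + 1 = 10q - 5  ⇒  -17q = -6  ⇒  q = 6/17.
At equilibrium Player I is indifferent across rows, so Player I's payoff equals the payoff from Heads: (6/17)·(-6) + (11/17)·1 = -25/17.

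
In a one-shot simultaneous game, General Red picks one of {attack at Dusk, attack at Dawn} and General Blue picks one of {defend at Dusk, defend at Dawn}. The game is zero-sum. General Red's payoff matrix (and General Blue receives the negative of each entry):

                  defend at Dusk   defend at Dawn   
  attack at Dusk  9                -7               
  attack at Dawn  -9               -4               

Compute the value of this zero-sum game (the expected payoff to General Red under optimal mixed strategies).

v = -33/7

General Red's indifference between attack at Dusk and attack at Dawn determines General Blue's mixing probability q:
  General Red's payoff to attack at Dusk: q·9 + (1−q)·(-7) = 16q - 7
  General Red's payoff to attack at Dawn: q·(-9) + (1−q)·(-4) = -5q - 4
  16q - 7 = -5q - 4  ⇒  21q = 3  ⇒  q = 1/7.
The value is General Red's expected payoff against this mix (using attack at Dusk): (1/7)·9 + (6/7)·(-7) = -33/7.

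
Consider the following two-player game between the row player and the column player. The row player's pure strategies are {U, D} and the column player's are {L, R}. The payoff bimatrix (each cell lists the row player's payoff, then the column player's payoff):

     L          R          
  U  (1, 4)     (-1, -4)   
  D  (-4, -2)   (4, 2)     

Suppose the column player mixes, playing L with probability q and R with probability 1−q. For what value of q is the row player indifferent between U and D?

q = 1/2

Set the row player's expected payoff from U equal to that from D:
  the row player's payoff to U: q·1 + (1−q)·(-1) = 2q - 1
  the row player's payoff to D: q·(-4) + (1−q)·4 = -8q + 4
  2q - 1 = -8q + 4  ⇒  10q = 5  ⇒  q = 1/2.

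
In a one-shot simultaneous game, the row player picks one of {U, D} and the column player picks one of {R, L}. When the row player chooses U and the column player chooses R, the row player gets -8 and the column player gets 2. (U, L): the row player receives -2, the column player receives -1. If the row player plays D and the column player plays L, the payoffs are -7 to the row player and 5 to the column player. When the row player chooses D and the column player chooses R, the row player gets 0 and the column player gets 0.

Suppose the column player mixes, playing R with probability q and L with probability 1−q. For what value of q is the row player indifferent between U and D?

Set the row player's expected payoff from U equal to that from D:
  the row player's payoff from U: q·(-8) + (1−q)·(-2) = -6q - 2
  the row player's payoff from D: q·0 + (1−q)·(-7) = 7q - 7
  -6q - 2 = 7q - 7  ⇒  -13q = -5  ⇒  q = 5/13.

q = 5/13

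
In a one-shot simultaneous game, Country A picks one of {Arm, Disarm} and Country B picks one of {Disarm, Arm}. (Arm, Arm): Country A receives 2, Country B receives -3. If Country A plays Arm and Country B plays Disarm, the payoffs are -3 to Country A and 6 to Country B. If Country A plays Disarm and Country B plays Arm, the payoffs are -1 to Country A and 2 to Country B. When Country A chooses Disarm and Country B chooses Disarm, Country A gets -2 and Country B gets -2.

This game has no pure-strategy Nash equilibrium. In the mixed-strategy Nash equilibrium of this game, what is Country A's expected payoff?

-7/4

Country A's indifference between Arm and Disarm determines Country B's mixing probability q:
  Country A's payoff to Arm: q·(-3) + (1−q)·2 = -5q + 2
  Country A's payoff to Disarm: q·(-2) + (1−q)·(-1) = -q - 1
  -5q + 2 = -q - 1  ⇒  -4q = -3  ⇒  q = 3/4.
At equilibrium Country A is indifferent across rows, so Country A's payoff equals the payoff from Arm: (3/4)·(-3) + (1/4)·2 = -7/4.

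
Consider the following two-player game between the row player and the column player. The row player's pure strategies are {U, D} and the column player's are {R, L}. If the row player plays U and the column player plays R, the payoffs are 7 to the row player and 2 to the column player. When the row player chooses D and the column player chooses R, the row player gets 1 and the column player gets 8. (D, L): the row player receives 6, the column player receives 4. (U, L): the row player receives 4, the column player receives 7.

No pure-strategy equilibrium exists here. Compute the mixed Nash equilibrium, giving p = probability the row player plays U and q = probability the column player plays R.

p = 4/9, q = 1/4

For the column player to be willing to mix, the column player must be indifferent between R and L, which pins down the row player's mix.
  the column player's payoff to R: p·2 + (1−p)·8 = -6p + 8
  the column player's payoff to L: p·7 + (1−p)·4 = 3p + 4
  -6p + 8 = 3p + 4  ⇒  -9p = -4  ⇒  p = 4/9.
The column player's mix must leave the row player indifferent between U and D.
  the row player's expected payoff from U: q·7 + (1−q)·4 = 3q + 4
  the row player's expected payoff from D: q·1 + (1−q)·6 = -5q + 6
  3q + 4 = -5q + 6  ⇒  8q = 2  ⇒  q = 1/4.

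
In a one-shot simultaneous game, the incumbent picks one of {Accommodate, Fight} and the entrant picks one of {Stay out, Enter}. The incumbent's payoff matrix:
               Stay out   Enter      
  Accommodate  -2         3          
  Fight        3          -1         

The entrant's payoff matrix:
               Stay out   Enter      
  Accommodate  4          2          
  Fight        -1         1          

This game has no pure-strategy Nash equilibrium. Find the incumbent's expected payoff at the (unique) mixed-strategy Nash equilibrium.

For the incumbent to be willing to mix, the incumbent must be indifferent between Accommodate and Fight, which pins down the entrant's mix.
  the incumbent's payoff from Accommodate: q·(-2) + (1−q)·3 = -5q + 3
  the incumbent's payoff from Fight: q·3 + (1−q)·(-1) = 4q - 1
  -5q + 3 = 4q - 1  ⇒  -9q = -4  ⇒  q = 4/9.
At equilibrium the incumbent is indifferent across rows, so the incumbent's payoff equals the payoff from Accommodate: (4/9)·(-2) + (5/9)·3 = 7/9.

7/9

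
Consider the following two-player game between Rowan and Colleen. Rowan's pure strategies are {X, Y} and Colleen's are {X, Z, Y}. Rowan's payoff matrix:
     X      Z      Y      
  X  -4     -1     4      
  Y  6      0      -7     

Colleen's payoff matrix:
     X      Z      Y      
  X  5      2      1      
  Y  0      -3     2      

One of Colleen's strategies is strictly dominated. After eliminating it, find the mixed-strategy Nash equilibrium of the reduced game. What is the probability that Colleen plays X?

Colleen's strategy Z is strictly dominated by X: 5 > 2 and 0 > -3. Eliminate Z.
Rowan's indifference between X and Y determines Colleen's mixing probability q:
  Rowan's payoff to X: q·(-4) + (1−q)·4 = -8q + 4
  Rowan's payoff to Y: q·6 + (1−q)·(-7) = 13q - 7
  -8q + 4 = 13q - 7  ⇒  -21q = -11  ⇒  q = 11/21.

q = 11/21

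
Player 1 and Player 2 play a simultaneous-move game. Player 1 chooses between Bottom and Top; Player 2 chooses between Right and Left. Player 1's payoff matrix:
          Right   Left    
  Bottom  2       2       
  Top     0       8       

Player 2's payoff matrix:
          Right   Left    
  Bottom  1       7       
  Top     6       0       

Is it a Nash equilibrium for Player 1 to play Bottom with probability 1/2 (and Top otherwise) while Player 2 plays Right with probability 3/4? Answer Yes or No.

Check Player 2's indifference given Player 1's mix p = 1/2:
  payoff from Right = 7/2; payoff from Left = 7/2 — equal.
Check Player 1's indifference given Player 2's mix q = 3/4:
  payoff from Bottom = 2; payoff from Top = 2 — equal.
Both players are indifferent, so neither can profitably deviate.

Yes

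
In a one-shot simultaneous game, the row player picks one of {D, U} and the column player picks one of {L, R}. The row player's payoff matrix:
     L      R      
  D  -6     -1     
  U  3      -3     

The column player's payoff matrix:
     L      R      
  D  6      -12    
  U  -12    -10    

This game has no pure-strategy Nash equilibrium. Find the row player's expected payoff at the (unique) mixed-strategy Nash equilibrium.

-21/11

The row player's indifference between D and U determines the column player's mixing probability q:
  the row player's payoff to D: q·(-6) + (1−q)·(-1) = -5q - 1
  the row player's payoff to U: q·3 + (1−q)·(-3) = 6q - 3
  -5q - 1 = 6q - 3  ⇒  -11q = -2  ⇒  q = 2/11.
At equilibrium the row player is indifferent across rows, so the row player's payoff equals the payoff from D: (2/11)·(-6) + (9/11)·(-1) = -21/11.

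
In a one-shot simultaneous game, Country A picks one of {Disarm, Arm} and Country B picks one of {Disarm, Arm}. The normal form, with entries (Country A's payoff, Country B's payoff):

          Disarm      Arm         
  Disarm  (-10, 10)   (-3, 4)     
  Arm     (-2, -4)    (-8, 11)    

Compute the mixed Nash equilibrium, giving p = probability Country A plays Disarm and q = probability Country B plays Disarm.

Country A's mix must leave Country B indifferent between Disarm and Arm.
  Country B's payoff to Disarm: p·10 + (1−p)·(-4) = 14p - 4
  Country B's payoff to Arm: p·4 + (1−p)·11 = -7p + 11
  14p - 4 = -7p + 11  ⇒  21p = 15  ⇒  p = 5/7.
In a mixed equilibrium Country A is indifferent between Disarm and Arm; this condition fixes q.
  Country A's payoff from Disarm: q·(-10) + (1−q)·(-3) = -7q - 3
  Country A's payoff from Arm: q·(-2) + (1−q)·(-8) = 6q - 8
  -7q - 3 = 6q - 8  ⇒  -13q = -5  ⇒  q = 5/13.

p = 5/7, q = 5/13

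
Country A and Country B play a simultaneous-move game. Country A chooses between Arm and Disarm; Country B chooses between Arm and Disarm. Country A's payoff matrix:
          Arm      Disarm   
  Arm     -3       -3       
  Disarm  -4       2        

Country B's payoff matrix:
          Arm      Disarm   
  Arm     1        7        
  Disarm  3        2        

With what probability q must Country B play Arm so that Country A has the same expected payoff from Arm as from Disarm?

In a mixed equilibrium Country A is indifferent between Arm and Disarm; this condition fixes q.
  Country A's payoff to Arm: q·(-3) + (1−q)·(-3) = -3
  Country A's payoff to Disarm: q·(-4) + (1−q)·2 = -6q + 2
  -3 = -6q + 2  ⇒  6q = 5  ⇒  q = 5/6.

q = 5/6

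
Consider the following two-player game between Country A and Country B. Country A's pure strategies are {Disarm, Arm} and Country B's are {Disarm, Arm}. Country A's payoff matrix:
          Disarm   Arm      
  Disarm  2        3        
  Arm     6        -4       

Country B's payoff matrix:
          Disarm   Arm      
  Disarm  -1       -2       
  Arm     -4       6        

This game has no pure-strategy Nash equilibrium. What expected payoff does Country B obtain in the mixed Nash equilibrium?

In a mixed equilibrium Country B is indifferent between Disarm and Arm; this condition fixes p.
  Country B's payoff to Disarm: p·(-1) + (1−p)·(-4) = 3p - 4
  Country B's payoff to Arm: p·(-2) + (1−p)·6 = -8p + 6
  3p - 4 = -8p + 6  ⇒  11p = 10  ⇒  p = 10/11.
At equilibrium Country B is indifferent across columns, so Country B's payoff equals the payoff from Disarm: (10/11)·(-1) + (1/11)·(-4) = -14/11.

-14/11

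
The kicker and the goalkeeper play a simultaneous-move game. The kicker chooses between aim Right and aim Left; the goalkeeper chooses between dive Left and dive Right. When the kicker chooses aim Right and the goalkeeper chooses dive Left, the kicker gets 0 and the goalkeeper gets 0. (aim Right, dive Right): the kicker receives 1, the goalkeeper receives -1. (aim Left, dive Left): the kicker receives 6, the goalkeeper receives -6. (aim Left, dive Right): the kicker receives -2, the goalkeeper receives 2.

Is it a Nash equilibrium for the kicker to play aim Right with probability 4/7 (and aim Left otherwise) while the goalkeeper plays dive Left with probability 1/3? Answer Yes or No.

Given the kicker's mix p = 4/7, the goalkeeper's payoff from dive Left is -18/7 but from dive Right is 2/7. The goalkeeper strictly prefers dive Right, so the goalkeeper would not mix.
So the proposed profile is not a Nash equilibrium.

No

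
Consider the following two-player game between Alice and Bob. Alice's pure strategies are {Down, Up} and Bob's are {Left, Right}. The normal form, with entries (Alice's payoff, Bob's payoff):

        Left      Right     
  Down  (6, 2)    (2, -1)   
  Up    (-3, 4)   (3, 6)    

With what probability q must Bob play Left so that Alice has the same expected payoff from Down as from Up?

Bob's mix must leave Alice indifferent between Down and Up.
  Alice's payoff from Down: q·6 + (1−q)·2 = 4q + 2
  Alice's payoff from Up: q·(-3) + (1−q)·3 = -6q + 3
  4q + 2 = -6q + 3  ⇒  10q = 1  ⇒  q = 1/10.

q = 1/10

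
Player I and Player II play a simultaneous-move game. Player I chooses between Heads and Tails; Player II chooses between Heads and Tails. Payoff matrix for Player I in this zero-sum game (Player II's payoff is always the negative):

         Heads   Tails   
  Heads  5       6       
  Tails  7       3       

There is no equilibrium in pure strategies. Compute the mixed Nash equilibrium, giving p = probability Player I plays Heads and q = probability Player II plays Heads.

p = 4/5, q = 3/5

Set Player II's expected payoff from Heads equal to that from Tails:
  Player II's expected payoff from Heads: p·(-5) + (1−p)·(-7) = 2p - 7
  Player II's expected payoff from Tails: p·(-6) + (1−p)·(-3) = -3p - 3
  2p - 7 = -3p - 3  ⇒  5p = 4  ⇒  p = 4/5.
Set Player I's expected payoff from Heads equal to that from Tails:
  Player I's payoff to Heads: q·5 + (1−q)·6 = -q + 6
  Player I's payoff to Tails: q·7 + (1−q)·3 = 4q + 3
  -q + 6 = 4q + 3  ⇒  -5q = -3  ⇒  q = 3/5.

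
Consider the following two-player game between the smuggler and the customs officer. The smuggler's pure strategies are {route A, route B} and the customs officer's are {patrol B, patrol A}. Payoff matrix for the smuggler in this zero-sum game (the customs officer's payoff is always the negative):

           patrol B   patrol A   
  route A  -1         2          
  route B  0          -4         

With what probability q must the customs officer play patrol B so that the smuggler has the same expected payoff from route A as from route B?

The customs officer's mix must leave the smuggler indifferent between route A and route B.
  the smuggler's payoff from route A: q·(-1) + (1−q)·2 = -3q + 2
  the smuggler's payoff from route B: q·0 + (1−q)·(-4) = 4q - 4
  -3q + 2 = 4q - 4  ⇒  -7q = -6  ⇒  q = 6/7.

q = 6/7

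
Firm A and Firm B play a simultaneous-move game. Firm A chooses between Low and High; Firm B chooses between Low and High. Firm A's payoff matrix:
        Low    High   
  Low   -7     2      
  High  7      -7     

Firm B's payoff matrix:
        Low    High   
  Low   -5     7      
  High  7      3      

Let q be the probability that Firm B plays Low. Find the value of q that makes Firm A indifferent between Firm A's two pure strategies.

q = 9/23

In a mixed equilibrium Firm A is indifferent between Low and High; this condition fixes q.
  Firm A's expected payoff from Low: q·(-7) + (1−q)·2 = -9q + 2
  Firm A's expected payoff from High: q·7 + (1−q)·(-7) = 14q - 7
  -9q + 2 = 14q - 7  ⇒  -23q = -9  ⇒  q = 9/23.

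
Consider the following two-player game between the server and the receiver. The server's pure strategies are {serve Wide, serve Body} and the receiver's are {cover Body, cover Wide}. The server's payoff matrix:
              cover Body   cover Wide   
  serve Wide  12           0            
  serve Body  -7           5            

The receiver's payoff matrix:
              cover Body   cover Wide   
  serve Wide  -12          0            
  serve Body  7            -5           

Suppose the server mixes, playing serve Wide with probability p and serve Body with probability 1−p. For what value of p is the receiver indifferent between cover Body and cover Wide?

In a mixed equilibrium the receiver is indifferent between cover Body and cover Wide; this condition fixes p.
  the receiver's payoff to cover Body: p·(-12) + (1−p)·7 = -19p + 7
  the receiver's payoff to cover Wide: p·0 + (1−p)·(-5) = 5p - 5
  -19p + 7 = 5p - 5  ⇒  -24p = -12  ⇒  p = 1/2.

p = 1/2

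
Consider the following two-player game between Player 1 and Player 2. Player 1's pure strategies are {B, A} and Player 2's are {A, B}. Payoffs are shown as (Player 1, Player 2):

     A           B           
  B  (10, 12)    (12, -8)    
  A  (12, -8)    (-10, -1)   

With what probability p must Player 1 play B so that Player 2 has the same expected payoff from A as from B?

p = 7/27

Set Player 2's expected payoff from A equal to that from B:
  Player 2's expected payoff from A: p·12 + (1−p)·(-8) = 20p - 8
  Player 2's expected payoff from B: p·(-8) + (1−p)·(-1) = -7p - 1
  20p - 8 = -7p - 1  ⇒  27p = 7  ⇒  p = 7/27.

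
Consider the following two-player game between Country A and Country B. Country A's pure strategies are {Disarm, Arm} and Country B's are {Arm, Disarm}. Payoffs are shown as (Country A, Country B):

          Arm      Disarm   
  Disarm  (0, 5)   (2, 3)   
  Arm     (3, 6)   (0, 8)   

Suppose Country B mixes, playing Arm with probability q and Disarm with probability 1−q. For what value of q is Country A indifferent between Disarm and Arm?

q = 2/5

In a mixed equilibrium Country A is indifferent between Disarm and Arm; this condition fixes q.
  Country A's payoff from Disarm: q·0 + (1−q)·2 = -2q + 2
  Country A's payoff from Arm: q·3 + (1−q)·0 = 3q
  -2q + 2 = 3q  ⇒  -5q = -2  ⇒  q = 2/5.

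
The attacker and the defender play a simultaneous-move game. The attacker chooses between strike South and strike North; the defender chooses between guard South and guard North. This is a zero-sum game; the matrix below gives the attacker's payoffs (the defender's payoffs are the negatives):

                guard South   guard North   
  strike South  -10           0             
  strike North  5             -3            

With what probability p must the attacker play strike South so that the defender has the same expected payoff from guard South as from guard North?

p = 4/9

The attacker's mix must leave the defender indifferent between guard South and guard North.
  the defender's expected payoff from guard South: p·10 + (1−p)·(-5) = 15p - 5
  the defender's expected payoff from guard North: p·0 + (1−p)·3 = -3p + 3
  15p - 5 = -3p + 3  ⇒  18p = 8  ⇒  p = 4/9.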